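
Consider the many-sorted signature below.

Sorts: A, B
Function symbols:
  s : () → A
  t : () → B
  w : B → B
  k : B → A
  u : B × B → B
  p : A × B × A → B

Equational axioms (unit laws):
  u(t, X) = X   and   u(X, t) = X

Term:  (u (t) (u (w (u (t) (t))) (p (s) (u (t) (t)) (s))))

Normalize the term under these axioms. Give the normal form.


normal form = (u (w (t)) (p (s) (t) (s)))

1. (u (t) (u (w (u (t) (t))) (p (s) (u (t) (t)) (s))))  →  (u (w (u (t) (t))) (p (s) (u (t) (t)) (s)))
2. (u (w (u (t) (t))) (p (s) (u (t) (t)) (s)))  →  (u (w (t)) (p (s) (u (t) (t)) (s)))
3. (u (w (t)) (p (s) (u (t) (t)) (s)))  →  (u (w (t)) (p (s) (t) (s)))


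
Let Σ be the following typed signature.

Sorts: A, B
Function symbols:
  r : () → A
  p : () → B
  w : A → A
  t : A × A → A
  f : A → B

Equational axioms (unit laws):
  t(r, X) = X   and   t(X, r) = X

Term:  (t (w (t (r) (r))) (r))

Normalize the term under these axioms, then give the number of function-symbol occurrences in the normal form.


1. (t (w (t (r) (r))) (r))  →  (w (t (r) (r)))
2. (w (t (r) (r)))  →  (w (r))
normal form: (w (r))

size = 2


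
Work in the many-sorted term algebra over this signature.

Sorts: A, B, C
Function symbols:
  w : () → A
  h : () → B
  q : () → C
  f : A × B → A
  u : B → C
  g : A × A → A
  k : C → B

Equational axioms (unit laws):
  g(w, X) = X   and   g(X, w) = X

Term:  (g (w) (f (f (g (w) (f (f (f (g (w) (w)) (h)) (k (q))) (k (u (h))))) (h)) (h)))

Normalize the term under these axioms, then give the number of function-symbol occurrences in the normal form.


1. (g (w) (f (f (g (w) (f (f (f (g (w) (w)) (h)) (k (q))) (k (u (h))))) (h)) (h)))  →  (f (f (g (w) (f (f (f (g (w) (w)) (h)) (k (q))) (k (u (h))))) (h)) (h))
2. (f (f (g (w) (f (f (f (g (w) (w)) (h)) (k (q))) (k (u (h))))) (h)) (h))  →  (f (f (f (f (f (g (w) (w)) (h)) (k (q))) (k (u (h)))) (h)) (h))
3. (f (f (f (f (f (g (w) (w)) (h)) (k (q))) (k (u (h)))) (h)) (h))  →  (f (f (f (f (f (w) (h)) (k (q))) (k (u (h)))) (h)) (h))
normal form: (f (f (f (f (f (w) (h)) (k (q))) (k (u (h)))) (h)) (h))

size = 14


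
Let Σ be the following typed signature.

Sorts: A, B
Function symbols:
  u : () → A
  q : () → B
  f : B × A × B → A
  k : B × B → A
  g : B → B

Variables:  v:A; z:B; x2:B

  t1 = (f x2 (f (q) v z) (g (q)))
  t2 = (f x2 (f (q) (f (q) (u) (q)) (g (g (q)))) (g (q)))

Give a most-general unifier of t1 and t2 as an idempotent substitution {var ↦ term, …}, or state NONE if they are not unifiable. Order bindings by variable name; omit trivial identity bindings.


{v ↦ (f (q) (u) (q)), z ↦ (g (g (q)))}


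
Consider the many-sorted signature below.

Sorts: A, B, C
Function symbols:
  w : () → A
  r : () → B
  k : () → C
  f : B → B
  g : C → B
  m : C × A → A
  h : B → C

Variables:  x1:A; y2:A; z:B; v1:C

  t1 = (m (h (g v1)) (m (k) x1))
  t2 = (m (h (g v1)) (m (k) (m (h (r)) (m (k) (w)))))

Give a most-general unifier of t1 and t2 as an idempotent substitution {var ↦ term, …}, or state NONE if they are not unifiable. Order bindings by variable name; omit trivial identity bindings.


{x1 ↦ (m (h (r)) (m (k) (w)))}


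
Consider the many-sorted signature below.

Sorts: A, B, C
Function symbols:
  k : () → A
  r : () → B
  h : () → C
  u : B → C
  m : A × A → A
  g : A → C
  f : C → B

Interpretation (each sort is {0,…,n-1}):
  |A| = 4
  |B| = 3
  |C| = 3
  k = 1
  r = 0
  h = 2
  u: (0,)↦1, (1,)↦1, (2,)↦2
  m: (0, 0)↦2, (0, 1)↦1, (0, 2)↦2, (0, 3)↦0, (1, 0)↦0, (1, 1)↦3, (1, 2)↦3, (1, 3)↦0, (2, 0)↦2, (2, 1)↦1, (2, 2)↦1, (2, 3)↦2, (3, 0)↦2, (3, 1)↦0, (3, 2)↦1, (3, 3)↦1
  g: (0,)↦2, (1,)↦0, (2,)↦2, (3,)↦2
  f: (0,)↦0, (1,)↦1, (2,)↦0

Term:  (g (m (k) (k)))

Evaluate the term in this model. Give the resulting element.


value = 2

  k = 1
  k = 1
  (m (k) (k)) = m(1, 1) = 3
  (g (m (k) (k))) = g(3,) = 2


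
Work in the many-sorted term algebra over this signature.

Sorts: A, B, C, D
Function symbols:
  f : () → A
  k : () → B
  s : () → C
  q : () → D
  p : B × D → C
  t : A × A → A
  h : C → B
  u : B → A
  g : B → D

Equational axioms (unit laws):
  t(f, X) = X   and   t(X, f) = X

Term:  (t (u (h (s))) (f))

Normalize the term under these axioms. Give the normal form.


normal form = (u (h (s)))

1. (t (u (h (s))) (f))  →  (u (h (s)))


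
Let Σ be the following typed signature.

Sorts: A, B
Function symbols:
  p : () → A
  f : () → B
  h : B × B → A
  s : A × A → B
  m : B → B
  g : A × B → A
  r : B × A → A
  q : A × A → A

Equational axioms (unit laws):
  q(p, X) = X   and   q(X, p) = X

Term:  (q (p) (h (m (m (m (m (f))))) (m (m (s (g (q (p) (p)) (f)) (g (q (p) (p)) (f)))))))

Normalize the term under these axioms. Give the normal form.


normal form = (h (m (m (m (m (f))))) (m (m (s (g (p) (f)) (g (p) (f))))))

1. (q (p) (h (m (m (m (m (f))))) (m (m (s (g (q (p) (p)) (f)) (g (q (p) (p)) (f)))))))  →  (h (m (m (m (m (f))))) (m (m (s (g (q (p) (p)) (f)) (g (q (p) (p)) (f))))))
2. (h (m (m (m (m (f))))) (m (m (s (g (q (p) (p)) (f)) (g (q (p) (p)) (f))))))  →  (h (m (m (m (m (f))))) (m (m (s (g (p) (f)) (g (q (p) (p)) (f))))))
3. (h (m (m (m (m (f))))) (m (m (s (g (p) (f)) (g (q (p) (p)) (f))))))  →  (h (m (m (m (m (f))))) (m (m (s (g (p) (f)) (g (p) (f))))))


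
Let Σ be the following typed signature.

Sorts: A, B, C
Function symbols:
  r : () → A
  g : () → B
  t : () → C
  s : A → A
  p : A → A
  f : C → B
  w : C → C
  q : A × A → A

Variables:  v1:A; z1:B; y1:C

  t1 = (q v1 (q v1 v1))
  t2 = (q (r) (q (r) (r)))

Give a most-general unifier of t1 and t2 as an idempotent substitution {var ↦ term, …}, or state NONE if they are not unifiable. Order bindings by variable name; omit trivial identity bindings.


{v1 ↦ (r)}


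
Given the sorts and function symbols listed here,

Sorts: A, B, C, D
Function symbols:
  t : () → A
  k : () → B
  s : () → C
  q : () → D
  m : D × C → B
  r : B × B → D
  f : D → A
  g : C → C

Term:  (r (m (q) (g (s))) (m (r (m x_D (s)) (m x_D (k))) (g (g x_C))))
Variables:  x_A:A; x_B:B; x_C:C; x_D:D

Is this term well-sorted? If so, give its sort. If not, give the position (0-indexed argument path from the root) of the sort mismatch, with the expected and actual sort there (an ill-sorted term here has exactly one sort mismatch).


    (q) : D
      (s) : C
    (g (s)) : C
  (m (q) (g (s))) : B
        x_D : D
        (s) : C
      (m x_D (s)) : B
        x_D : D
        (k) : B
      (m x_D (k)) : ✗ arg 1 at [1, 0, 1, 1] has sort B, expected C
        x_C : C
      (g x_C) : C
    (g (g x_C)) : C

ill-sorted at position [1, 0, 1, 1]: expected C, got B


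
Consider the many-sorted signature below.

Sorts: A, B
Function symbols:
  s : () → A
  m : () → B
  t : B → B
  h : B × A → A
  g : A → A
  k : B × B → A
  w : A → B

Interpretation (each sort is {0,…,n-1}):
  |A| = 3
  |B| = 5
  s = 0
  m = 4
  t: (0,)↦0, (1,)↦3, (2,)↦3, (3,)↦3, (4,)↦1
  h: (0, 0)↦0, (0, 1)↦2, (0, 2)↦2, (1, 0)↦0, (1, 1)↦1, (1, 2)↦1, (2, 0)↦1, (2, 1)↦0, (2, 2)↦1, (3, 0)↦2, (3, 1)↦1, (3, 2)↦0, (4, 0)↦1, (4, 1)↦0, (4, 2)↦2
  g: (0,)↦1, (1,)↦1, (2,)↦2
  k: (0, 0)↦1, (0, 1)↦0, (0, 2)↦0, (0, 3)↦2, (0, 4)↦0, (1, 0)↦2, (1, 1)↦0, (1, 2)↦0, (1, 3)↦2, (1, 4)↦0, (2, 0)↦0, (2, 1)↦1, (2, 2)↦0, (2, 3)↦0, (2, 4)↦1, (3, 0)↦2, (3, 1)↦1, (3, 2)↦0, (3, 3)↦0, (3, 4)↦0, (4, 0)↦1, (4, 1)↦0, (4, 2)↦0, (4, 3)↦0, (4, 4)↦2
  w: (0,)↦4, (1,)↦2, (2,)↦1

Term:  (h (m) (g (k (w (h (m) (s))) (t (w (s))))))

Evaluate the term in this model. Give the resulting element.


  m = 4
  m = 4
  s = 0
  (h (m) (s)) = h(4, 0) = 1
  (w (h (m) (s))) = w(1,) = 2
  s = 0
  (w (s)) = w(0,) = 4
  (t (w (s))) = t(4,) = 1
  (k (w (h (m) (s))) (t (w (s)))) = k(2, 1) = 1
  (g (k (w (h (m) (s))) (t (w (s))))) = g(1,) = 1
  (h (m) (g (k (w (h (m) (s))) (t (w (s)))))) = h(4, 1) = 0

value = 0


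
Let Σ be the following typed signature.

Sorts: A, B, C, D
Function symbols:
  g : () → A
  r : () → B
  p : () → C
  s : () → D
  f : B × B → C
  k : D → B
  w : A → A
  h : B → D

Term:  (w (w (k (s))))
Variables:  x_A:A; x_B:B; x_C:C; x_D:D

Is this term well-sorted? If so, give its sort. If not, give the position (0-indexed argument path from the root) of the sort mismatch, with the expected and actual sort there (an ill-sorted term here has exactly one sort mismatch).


      (s) : D
    (k (s)) : B
  (w (k (s))) : ✗ arg 0 at [0, 0] has sort B, expected A

ill-sorted at position [0, 0]: expected A, got B


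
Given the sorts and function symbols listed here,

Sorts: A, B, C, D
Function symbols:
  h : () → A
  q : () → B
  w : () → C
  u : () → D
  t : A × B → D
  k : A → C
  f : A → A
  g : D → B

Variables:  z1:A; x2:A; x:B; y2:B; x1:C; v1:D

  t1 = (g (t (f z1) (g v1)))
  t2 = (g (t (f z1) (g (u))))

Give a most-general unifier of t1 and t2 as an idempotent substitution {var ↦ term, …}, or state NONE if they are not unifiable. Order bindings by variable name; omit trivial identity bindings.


{v1 ↦ (u)}


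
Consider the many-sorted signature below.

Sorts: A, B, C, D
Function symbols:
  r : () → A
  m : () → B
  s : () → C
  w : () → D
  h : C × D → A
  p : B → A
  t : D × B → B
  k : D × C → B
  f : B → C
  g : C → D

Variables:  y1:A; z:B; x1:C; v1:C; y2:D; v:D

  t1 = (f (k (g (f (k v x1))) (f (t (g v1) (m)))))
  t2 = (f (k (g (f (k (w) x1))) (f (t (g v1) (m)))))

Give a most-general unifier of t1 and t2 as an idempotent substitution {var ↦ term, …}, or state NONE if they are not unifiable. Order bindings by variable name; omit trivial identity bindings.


{v ↦ (w)}


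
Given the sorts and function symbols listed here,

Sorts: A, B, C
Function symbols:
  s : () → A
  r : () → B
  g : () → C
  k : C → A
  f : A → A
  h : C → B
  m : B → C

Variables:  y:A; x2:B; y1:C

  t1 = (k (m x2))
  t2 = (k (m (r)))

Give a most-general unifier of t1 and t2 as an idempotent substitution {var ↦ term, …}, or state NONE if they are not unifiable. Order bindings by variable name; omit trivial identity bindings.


{x2 ↦ (r)}


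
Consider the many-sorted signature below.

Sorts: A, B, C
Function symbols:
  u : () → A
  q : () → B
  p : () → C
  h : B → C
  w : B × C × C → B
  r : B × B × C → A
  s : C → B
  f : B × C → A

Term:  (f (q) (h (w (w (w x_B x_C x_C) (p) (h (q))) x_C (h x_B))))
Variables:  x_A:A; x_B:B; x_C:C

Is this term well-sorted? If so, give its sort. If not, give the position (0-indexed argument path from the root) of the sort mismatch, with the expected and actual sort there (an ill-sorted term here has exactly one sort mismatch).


well-sorted; sort = A

  (q) : B
          x_B : B
          x_C : C
          x_C : C
        (w x_B x_C x_C) : B
        (p) : C
          (q) : B
        (h (q)) : C
      (w (w x_B x_C x_C) (p) (h (q))) : B
      x_C : C
        x_B : B
      (h x_B) : C
    (w (w (w x_B x_C x_C) (p) (h (q))) x_C (h x_B)) : B
  (h (w (w (w x_B x_C x_C) (p) (h (q))) x_C (h x_B))) : C
(f (q) (h (w (w (w x_B x_C x_C) (p) (h (q))) x_C (h x_B)))) : A


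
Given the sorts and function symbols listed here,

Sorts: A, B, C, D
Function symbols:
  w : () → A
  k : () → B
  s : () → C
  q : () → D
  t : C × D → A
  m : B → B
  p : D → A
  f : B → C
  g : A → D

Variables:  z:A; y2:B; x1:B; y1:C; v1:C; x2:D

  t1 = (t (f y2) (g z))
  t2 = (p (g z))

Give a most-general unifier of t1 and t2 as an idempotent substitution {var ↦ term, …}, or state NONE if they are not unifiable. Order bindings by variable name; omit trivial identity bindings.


NONE (not unifiable)

head clash or occurs-check failure — not unifiable


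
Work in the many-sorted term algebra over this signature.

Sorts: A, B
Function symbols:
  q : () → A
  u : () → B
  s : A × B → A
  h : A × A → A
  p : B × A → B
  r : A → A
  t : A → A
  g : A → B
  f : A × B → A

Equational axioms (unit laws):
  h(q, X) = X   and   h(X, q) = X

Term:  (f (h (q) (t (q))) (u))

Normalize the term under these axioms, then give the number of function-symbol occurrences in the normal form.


size = 4

1. (f (h (q) (t (q))) (u))  →  (f (t (q)) (u))
normal form: (f (t (q)) (u))


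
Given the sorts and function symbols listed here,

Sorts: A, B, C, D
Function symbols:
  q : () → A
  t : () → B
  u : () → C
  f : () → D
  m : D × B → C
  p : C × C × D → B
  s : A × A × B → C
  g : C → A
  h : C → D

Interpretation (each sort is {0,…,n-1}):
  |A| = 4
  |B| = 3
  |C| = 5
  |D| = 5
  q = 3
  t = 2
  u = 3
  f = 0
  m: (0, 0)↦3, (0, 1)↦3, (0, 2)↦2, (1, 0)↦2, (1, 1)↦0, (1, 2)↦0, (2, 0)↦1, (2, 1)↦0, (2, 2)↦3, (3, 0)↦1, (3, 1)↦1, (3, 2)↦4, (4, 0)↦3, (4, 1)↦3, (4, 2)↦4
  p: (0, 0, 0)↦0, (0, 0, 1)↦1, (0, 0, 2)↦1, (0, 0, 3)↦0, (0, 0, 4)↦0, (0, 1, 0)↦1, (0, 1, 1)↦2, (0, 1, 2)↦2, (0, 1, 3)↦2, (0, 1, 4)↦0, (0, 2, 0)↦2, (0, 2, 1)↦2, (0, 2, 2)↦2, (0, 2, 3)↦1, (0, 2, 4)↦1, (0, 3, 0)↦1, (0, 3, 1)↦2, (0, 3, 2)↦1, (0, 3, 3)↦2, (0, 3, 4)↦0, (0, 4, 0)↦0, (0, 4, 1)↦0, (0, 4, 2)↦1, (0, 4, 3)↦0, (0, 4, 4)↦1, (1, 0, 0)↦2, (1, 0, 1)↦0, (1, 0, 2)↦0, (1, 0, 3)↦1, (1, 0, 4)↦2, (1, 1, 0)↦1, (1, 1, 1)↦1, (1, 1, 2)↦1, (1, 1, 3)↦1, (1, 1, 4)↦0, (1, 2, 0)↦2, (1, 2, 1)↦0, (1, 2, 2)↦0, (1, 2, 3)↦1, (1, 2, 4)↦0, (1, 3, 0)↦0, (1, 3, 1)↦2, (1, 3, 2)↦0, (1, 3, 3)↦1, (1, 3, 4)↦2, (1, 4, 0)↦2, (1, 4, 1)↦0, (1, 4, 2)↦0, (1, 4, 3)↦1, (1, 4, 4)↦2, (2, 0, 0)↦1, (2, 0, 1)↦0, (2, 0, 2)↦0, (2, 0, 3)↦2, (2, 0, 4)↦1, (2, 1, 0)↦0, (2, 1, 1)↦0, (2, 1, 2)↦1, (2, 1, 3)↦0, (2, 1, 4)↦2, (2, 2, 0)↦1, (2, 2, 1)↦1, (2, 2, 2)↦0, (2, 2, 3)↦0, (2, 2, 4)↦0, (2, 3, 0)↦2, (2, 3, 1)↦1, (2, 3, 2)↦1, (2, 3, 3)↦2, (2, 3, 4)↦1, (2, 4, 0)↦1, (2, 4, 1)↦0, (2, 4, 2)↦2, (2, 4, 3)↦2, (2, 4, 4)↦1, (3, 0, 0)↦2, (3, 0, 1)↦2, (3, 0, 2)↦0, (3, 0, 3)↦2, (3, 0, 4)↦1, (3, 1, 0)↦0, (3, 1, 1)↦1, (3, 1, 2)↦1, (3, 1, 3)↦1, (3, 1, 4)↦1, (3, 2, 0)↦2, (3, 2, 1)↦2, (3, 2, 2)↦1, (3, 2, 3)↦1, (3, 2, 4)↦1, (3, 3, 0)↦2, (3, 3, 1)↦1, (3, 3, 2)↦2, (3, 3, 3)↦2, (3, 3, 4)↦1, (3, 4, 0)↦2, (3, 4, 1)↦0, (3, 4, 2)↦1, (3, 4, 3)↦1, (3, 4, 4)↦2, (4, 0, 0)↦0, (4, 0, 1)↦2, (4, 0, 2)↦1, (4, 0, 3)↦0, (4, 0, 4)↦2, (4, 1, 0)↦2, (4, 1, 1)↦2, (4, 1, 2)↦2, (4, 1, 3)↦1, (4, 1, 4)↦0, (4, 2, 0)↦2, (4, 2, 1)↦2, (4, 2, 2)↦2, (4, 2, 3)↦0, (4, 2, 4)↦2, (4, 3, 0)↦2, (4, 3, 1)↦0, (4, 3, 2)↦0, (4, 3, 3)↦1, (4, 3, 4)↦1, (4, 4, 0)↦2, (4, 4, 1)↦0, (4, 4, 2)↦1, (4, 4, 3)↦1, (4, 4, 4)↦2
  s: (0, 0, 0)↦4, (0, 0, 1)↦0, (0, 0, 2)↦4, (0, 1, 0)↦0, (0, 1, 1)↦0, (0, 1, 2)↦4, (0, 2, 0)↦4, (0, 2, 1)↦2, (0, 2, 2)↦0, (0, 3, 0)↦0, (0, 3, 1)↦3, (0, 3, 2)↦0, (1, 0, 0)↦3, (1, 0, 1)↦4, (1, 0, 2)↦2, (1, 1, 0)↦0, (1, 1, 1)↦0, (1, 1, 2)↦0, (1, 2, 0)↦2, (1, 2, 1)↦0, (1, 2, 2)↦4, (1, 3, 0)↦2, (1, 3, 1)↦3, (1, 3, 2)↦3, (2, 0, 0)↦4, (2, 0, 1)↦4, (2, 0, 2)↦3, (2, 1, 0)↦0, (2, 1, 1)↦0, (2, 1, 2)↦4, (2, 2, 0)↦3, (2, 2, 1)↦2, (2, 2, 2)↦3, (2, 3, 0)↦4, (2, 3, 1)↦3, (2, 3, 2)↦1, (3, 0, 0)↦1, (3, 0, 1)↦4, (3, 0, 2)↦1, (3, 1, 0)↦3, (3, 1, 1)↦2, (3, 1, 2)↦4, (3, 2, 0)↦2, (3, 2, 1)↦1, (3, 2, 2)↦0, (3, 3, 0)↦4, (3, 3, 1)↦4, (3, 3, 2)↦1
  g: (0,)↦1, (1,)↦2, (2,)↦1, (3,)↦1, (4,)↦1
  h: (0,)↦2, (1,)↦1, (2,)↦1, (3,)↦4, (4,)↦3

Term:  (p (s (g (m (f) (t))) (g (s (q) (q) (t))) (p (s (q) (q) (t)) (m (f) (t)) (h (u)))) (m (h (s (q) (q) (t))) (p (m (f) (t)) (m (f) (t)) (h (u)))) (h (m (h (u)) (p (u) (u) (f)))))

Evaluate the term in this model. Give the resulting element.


value = 0

  f = 0
  t = 2
  (m (f) (t)) = m(0, 2) = 2
  (g (m (f) (t))) = g(2,) = 1
  q = 3
  q = 3
  t = 2
  (s (q) (q) (t)) = s(3, 3, 2) = 1
  (g (s (q) (q) (t))) = g(1,) = 2
  q = 3
  q = 3
  t = 2
  (s (q) (q) (t)) = s(3, 3, 2) = 1
  f = 0
  t = 2
  (m (f) (t)) = m(0, 2) = 2
  u = 3
  (h (u)) = h(3,) = 4
  (p (s (q) (q) (t)) (m (f) (t)) (h (u))) = p(1, 2, 4) = 0
  (s (g (m (f) (t))) (g (s (q) (q) (t))) (p (s (q) (q) (t)) (m (f) (t)) (h (u)))) = s(1, 2, 0) = 2
  q = 3
  q = 3
  t = 2
  (s (q) (q) (t)) = s(3, 3, 2) = 1
  (h (s (q) (q) (t))) = h(1,) = 1
  f = 0
  t = 2
  (m (f) (t)) = m(0, 2) = 2
  f = 0
  t = 2
  (m (f) (t)) = m(0, 2) = 2
  u = 3
  (h (u)) = h(3,) = 4
  (p (m (f) (t)) (m (f) (t)) (h (u))) = p(2, 2, 4) = 0
  (m (h (s (q) (q) (t))) (p (m (f) (t)) (m (f) (t)) (h (u)))) = m(1, 0) = 2
  u = 3
  (h (u)) = h(3,) = 4
  u = 3
  u = 3
  f = 0
  (p (u) (u) (f)) = p(3, 3, 0) = 2
  (m (h (u)) (p (u) (u) (f))) = m(4, 2) = 4
  (h (m (h (u)) (p (u) (u) (f)))) = h(4,) = 3
  (p (s (g (m (f) (t))) (g (s (q) (q) (t))) (p (s (q) (q) (t)) (m (f) (t)) (h (u)))) (m (h (s (q) (q) (t))) (p (m (f) (t)) (m (f) (t)) (h (u)))) (h (m (h (u)) (p (u) (u) (f))))) = p(2, 2, 3) = 0


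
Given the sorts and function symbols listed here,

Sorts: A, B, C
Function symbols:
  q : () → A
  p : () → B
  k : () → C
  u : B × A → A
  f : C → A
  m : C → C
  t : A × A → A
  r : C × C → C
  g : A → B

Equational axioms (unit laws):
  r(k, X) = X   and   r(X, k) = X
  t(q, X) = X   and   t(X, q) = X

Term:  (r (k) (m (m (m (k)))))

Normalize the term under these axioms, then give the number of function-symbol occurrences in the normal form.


size = 4

1. (r (k) (m (m (m (k)))))  →  (m (m (m (k))))
normal form: (m (m (m (k))))


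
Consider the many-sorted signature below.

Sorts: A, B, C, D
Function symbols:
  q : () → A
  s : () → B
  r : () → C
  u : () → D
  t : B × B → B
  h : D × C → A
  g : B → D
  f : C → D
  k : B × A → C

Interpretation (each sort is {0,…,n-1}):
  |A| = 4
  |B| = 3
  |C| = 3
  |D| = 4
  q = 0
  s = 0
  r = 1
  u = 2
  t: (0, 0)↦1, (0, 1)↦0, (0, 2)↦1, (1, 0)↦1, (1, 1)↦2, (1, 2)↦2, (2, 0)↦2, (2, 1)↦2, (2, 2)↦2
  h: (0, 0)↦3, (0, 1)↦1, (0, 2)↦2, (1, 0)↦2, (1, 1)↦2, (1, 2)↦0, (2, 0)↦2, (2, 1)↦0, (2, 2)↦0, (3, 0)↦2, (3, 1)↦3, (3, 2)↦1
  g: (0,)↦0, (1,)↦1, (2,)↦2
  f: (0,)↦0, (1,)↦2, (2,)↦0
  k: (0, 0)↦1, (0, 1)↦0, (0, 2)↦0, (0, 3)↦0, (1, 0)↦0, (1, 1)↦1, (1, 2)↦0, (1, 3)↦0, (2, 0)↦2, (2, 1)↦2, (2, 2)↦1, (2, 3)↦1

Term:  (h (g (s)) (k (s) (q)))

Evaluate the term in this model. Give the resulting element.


value = 1

  s = 0
  (g (s)) = g(0,) = 0
  s = 0
  q = 0
  (k (s) (q)) = k(0, 0) = 1
  (h (g (s)) (k (s) (q))) = h(0, 1) = 1


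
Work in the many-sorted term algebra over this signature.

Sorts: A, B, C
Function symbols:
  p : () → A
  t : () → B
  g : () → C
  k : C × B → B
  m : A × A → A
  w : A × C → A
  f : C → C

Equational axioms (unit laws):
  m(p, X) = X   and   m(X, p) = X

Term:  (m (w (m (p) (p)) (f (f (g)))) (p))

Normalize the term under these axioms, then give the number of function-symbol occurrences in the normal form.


1. (m (w (m (p) (p)) (f (f (g)))) (p))  →  (w (m (p) (p)) (f (f (g))))
2. (w (m (p) (p)) (f (f (g))))  →  (w (p) (f (f (g))))
normal form: (w (p) (f (f (g))))

size = 5


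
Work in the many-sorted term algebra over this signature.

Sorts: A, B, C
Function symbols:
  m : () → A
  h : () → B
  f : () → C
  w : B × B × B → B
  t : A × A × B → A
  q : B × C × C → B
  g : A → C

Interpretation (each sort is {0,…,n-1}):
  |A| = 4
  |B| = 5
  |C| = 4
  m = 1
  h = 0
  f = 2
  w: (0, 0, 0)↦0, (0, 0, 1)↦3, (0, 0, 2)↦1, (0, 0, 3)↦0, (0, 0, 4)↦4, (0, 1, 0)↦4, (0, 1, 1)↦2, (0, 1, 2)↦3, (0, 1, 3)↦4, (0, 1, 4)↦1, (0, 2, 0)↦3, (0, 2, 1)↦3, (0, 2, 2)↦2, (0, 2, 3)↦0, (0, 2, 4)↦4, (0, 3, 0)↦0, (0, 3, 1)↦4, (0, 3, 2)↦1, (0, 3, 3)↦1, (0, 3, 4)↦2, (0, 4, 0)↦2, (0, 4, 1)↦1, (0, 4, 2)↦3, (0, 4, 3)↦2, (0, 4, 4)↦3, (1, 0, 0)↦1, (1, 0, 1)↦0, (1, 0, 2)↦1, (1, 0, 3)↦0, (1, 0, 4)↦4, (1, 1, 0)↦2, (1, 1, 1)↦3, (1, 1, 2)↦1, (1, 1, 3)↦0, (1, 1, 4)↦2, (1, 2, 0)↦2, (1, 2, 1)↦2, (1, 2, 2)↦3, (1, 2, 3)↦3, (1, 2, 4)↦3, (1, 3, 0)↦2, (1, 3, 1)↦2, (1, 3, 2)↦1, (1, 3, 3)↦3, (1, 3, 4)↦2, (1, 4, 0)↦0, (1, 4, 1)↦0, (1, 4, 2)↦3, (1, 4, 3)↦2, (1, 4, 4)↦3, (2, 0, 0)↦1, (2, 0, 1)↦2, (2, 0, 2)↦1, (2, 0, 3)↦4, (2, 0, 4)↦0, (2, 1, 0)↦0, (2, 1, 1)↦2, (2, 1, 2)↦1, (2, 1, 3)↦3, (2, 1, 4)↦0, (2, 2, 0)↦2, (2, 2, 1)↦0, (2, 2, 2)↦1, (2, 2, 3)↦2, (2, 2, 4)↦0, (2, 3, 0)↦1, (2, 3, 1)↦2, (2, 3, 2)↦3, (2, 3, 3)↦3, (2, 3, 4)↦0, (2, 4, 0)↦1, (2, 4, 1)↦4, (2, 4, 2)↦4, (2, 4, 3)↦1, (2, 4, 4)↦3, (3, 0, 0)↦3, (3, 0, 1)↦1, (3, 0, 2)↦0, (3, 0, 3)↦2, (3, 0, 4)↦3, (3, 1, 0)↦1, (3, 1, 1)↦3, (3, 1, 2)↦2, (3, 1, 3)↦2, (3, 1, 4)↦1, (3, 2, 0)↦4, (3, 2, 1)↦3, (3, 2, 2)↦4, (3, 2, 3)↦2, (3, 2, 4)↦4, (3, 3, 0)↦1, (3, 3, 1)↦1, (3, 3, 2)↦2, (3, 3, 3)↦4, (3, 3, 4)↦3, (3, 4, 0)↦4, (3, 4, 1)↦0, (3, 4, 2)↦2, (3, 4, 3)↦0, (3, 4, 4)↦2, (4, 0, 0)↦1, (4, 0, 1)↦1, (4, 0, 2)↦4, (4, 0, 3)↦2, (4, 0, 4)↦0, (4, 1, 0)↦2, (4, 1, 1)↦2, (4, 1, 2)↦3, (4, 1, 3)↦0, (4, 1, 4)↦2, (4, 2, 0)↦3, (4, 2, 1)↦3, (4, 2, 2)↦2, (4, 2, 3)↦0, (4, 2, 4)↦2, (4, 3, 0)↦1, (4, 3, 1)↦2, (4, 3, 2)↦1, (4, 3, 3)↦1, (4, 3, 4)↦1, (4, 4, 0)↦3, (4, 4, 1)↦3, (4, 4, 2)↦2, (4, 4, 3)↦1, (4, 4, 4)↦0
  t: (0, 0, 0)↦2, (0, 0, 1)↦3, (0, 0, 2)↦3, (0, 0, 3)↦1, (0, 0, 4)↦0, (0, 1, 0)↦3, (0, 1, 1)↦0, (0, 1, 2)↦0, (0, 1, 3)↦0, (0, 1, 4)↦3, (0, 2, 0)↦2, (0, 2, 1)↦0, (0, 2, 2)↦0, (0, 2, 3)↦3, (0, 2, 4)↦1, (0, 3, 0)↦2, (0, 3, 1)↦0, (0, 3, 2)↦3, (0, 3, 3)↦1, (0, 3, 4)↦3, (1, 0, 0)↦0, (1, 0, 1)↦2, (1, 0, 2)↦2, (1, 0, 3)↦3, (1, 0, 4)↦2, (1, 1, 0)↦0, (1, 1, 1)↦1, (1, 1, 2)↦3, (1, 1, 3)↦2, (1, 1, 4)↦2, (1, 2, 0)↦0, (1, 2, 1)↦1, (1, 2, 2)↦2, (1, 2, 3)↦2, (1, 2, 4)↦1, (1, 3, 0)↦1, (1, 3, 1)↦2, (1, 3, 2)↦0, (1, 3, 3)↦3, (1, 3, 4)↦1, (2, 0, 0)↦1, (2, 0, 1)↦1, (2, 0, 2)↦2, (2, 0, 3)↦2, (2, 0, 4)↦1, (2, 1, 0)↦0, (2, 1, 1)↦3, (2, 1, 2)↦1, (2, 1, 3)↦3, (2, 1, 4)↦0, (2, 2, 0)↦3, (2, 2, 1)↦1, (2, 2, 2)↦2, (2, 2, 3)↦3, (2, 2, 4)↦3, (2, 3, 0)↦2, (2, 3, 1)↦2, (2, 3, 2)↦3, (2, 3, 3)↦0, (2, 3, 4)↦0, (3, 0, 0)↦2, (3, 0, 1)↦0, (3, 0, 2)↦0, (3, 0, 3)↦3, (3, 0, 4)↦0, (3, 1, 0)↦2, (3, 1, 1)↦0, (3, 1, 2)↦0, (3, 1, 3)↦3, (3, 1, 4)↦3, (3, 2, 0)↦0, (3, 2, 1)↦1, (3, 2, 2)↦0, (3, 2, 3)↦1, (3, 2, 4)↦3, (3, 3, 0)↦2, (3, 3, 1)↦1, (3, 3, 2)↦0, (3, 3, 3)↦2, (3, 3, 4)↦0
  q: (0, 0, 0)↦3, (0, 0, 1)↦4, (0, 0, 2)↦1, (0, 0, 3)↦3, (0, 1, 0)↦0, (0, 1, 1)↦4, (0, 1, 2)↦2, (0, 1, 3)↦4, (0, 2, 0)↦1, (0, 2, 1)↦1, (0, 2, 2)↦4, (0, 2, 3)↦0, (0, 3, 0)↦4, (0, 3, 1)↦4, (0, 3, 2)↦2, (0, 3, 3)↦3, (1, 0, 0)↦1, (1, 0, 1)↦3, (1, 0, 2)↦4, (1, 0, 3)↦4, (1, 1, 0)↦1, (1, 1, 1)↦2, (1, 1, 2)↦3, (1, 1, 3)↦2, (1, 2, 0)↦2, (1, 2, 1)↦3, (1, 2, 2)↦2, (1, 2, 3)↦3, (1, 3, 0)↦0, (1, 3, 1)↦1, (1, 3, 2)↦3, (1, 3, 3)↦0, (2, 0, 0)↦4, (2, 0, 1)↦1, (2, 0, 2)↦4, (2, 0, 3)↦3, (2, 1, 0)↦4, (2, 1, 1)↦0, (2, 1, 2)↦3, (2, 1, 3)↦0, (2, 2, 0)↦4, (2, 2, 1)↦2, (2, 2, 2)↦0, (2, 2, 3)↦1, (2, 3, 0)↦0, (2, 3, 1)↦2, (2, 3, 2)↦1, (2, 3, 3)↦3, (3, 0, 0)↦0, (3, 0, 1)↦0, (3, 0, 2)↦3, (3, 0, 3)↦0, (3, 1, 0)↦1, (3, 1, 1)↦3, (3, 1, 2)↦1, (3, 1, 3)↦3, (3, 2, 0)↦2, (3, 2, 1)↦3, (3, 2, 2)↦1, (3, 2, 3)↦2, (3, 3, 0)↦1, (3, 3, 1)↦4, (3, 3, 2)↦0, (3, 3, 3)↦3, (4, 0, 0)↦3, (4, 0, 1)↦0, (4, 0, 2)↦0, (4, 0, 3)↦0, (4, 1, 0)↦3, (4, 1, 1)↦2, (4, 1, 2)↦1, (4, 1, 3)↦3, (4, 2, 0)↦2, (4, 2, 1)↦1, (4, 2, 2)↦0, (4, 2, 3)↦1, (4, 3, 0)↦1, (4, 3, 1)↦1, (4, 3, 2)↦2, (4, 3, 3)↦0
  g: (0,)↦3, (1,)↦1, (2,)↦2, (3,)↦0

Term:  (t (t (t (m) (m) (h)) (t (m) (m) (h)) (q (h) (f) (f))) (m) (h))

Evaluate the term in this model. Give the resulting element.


  m = 1
  m = 1
  h = 0
  (t (m) (m) (h)) = t(1, 1, 0) = 0
  m = 1
  m = 1
  h = 0
  (t (m) (m) (h)) = t(1, 1, 0) = 0
  h = 0
  f = 2
  f = 2
  (q (h) (f) (f)) = q(0, 2, 2) = 4
  (t (t (m) (m) (h)) (t (m) (m) (h)) (q (h) (f) (f))) = t(0, 0, 4) = 0
  m = 1
  h = 0
  (t (t (t (m) (m) (h)) (t (m) (m) (h)) (q (h) (f) (f))) (m) (h)) = t(0, 1, 0) = 3

value = 3


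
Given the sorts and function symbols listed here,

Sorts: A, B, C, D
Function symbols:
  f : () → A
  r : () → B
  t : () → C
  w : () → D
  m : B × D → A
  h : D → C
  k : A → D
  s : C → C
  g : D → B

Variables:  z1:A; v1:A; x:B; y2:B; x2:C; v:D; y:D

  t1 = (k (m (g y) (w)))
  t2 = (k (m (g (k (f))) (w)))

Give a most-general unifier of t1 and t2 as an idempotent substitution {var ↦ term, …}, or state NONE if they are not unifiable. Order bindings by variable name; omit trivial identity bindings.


{y ↦ (k (f))}


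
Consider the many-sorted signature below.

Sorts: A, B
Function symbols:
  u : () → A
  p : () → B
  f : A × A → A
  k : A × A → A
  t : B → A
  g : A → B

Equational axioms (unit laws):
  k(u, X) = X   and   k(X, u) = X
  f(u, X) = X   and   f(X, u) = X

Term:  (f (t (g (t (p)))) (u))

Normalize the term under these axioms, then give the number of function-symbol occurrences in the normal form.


1. (f (t (g (t (p)))) (u))  →  (t (g (t (p))))
normal form: (t (g (t (p))))

size = 4


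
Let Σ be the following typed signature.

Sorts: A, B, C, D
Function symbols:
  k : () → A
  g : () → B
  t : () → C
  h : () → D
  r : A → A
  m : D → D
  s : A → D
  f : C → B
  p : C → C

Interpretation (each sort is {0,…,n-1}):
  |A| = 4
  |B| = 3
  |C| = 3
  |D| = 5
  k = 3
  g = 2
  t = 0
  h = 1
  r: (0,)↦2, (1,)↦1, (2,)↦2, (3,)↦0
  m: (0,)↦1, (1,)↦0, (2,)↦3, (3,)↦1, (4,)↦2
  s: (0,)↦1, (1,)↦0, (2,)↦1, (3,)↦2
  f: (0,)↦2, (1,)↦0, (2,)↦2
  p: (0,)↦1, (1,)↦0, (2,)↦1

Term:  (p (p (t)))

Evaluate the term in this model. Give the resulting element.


value = 0

  t = 0
  (p (t)) = p(0,) = 1
  (p (p (t))) = p(1,) = 0


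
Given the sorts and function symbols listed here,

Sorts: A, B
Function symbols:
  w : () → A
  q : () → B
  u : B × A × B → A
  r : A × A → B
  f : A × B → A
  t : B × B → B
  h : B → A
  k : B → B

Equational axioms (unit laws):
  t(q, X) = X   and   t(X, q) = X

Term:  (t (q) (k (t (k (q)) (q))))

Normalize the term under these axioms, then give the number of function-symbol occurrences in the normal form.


1. (t (q) (k (t (k (q)) (q))))  →  (k (t (k (q)) (q)))
2. (k (t (k (q)) (q)))  →  (k (k (q)))
normal form: (k (k (q)))

size = 3


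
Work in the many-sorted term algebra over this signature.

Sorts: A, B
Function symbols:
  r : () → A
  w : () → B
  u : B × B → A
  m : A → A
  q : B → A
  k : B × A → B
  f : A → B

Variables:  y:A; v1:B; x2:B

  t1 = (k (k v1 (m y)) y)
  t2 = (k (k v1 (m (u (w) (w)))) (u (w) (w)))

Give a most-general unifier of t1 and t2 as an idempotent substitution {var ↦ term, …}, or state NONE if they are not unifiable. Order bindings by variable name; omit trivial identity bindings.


{y ↦ (u (w) (w))}


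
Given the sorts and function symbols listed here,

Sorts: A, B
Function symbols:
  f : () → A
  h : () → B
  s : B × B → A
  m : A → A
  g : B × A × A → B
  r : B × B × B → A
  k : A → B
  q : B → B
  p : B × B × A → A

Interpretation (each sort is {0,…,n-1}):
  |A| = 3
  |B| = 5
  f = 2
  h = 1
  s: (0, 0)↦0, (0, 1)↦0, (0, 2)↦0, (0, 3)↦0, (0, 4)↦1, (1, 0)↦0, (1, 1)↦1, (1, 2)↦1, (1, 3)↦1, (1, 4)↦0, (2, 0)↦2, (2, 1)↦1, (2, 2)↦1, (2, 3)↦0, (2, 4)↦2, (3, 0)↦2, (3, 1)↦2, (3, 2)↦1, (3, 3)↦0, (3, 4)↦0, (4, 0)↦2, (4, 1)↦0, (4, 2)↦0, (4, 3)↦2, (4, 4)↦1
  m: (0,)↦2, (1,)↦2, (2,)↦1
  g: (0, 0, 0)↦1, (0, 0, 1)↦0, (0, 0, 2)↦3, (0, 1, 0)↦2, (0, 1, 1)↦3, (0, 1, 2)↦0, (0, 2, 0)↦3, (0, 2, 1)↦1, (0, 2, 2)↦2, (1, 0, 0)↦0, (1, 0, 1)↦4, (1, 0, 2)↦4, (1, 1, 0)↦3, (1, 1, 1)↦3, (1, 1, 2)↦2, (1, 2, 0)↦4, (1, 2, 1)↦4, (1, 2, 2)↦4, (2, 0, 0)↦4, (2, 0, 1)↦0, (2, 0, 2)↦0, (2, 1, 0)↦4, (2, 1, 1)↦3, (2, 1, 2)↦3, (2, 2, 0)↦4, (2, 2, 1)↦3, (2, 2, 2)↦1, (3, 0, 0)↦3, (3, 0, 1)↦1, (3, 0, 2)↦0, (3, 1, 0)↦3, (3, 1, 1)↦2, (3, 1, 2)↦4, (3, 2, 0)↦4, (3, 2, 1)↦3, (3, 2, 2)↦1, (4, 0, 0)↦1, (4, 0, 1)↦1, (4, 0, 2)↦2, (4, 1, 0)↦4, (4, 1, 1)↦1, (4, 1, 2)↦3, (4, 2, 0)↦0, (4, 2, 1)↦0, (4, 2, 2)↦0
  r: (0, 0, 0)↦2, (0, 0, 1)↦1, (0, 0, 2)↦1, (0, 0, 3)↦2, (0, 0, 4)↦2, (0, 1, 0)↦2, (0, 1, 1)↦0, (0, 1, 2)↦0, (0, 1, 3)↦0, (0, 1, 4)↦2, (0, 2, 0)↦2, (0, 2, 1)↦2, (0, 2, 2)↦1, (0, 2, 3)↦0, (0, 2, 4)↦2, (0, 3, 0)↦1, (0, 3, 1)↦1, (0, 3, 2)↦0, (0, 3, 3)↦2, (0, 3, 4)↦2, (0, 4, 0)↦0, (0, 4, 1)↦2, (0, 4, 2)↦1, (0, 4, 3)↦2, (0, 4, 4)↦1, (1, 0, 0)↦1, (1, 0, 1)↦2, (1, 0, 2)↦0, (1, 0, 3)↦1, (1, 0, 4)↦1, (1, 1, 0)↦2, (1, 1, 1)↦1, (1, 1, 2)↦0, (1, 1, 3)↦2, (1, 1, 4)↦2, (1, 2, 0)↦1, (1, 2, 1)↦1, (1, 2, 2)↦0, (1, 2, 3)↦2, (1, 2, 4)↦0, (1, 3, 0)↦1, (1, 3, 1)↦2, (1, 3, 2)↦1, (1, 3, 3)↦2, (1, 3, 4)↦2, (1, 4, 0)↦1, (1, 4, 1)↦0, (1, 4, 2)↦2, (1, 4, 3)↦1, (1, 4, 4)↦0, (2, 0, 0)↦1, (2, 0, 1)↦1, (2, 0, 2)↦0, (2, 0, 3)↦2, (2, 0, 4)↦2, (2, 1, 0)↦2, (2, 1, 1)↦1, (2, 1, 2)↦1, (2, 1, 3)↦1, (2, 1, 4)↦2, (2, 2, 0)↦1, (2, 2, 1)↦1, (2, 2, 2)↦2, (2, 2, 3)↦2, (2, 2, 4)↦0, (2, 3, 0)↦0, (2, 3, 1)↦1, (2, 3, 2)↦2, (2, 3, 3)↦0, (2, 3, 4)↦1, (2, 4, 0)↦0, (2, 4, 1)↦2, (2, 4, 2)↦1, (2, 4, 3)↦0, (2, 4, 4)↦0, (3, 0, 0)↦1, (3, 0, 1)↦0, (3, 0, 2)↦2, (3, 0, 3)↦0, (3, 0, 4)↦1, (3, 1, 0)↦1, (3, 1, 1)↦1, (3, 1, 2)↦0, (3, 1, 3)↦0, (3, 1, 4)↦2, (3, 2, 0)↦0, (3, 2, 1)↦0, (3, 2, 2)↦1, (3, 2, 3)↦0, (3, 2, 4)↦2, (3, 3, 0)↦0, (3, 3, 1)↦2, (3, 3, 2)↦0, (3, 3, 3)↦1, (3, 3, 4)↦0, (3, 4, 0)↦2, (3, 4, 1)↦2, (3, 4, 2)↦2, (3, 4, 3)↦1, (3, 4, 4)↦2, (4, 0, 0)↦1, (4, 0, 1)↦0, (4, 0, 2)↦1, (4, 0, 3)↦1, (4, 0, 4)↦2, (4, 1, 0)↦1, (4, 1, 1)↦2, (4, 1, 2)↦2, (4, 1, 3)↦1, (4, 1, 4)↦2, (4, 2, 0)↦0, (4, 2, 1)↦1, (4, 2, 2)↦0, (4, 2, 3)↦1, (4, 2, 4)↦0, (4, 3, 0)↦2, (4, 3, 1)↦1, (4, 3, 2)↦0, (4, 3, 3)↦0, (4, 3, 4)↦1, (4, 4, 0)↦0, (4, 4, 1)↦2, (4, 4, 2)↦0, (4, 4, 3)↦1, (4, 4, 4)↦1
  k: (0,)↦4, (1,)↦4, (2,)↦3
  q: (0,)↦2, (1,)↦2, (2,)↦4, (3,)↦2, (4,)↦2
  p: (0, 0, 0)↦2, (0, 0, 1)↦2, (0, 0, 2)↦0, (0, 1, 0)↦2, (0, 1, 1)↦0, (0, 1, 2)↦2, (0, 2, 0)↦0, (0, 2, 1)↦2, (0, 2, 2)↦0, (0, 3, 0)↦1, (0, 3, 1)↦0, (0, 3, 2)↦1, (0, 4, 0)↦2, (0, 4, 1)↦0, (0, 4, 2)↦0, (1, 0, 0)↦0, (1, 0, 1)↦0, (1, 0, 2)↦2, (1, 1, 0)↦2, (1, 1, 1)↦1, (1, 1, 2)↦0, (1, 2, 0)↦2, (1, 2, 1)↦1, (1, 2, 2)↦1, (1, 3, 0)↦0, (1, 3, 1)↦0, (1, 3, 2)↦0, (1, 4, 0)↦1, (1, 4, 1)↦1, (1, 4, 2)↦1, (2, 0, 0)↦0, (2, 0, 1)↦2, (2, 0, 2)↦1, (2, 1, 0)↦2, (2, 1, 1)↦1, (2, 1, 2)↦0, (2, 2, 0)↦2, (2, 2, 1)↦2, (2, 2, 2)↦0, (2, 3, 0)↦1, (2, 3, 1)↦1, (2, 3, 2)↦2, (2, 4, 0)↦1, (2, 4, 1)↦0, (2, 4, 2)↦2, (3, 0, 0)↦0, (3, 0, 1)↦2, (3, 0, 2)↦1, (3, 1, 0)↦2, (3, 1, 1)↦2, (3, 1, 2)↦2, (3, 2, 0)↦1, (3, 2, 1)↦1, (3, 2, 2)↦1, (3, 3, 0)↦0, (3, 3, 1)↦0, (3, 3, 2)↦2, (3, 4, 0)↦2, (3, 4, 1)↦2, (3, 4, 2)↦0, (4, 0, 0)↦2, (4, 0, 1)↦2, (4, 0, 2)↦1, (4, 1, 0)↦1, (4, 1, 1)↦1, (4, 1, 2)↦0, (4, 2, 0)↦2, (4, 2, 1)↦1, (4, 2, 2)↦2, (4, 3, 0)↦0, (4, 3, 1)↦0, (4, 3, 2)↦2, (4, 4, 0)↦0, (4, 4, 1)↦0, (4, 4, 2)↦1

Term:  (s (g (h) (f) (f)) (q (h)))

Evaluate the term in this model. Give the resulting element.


  h = 1
  f = 2
  f = 2
  (g (h) (f) (f)) = g(1, 2, 2) = 4
  h = 1
  (q (h)) = q(1,) = 2
  (s (g (h) (f) (f)) (q (h))) = s(4, 2) = 0

value = 0


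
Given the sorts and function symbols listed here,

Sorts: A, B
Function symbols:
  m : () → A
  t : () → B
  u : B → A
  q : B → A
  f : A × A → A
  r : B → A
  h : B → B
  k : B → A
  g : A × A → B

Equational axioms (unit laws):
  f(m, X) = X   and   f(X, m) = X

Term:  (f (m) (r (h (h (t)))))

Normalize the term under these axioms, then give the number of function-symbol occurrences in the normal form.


1. (f (m) (r (h (h (t)))))  →  (r (h (h (t))))
normal form: (r (h (h (t))))

size = 4


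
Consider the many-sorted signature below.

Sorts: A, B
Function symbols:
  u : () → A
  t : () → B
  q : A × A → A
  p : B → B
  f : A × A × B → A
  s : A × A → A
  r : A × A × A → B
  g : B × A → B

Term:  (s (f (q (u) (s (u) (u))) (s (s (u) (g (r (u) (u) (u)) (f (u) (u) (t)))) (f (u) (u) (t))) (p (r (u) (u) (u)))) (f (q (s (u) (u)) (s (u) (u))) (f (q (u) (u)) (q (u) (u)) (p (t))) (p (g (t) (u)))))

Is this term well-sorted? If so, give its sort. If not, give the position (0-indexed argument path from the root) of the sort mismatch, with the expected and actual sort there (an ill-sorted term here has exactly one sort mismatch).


      (u) : A
        (u) : A
        (u) : A
      (s (u) (u)) : A
    (q (u) (s (u) (u))) : A
        (u) : A
            (u) : A
            (u) : A
            (u) : A
          (r (u) (u) (u)) : B
            (u) : A
            (u) : A
            (t) : B
          (f (u) (u) (t)) : A
        (g (r (u) (u) (u)) (f (u) (u) (t))) : B
      (s (u) (g (r (u) (u) (u)) (f (u) (u) (t)))) : ✗ arg 1 at [0, 1, 0, 1] has sort B, expected A
        (u) : A
        (u) : A
        (t) : B
      (f (u) (u) (t)) : A
        (u) : A
        (u) : A
        (u) : A
      (r (u) (u) (u)) : B
    (p (r (u) (u) (u))) : B
        (u) : A
        (u) : A
      (s (u) (u)) : A
        (u) : A
        (u) : A
      (s (u) (u)) : A
    (q (s (u) (u)) (s (u) (u))) : A
        (u) : A
        (u) : A
      (q (u) (u)) : A
        (u) : A
        (u) : A
      (q (u) (u)) : A
        (t) : B
      (p (t)) : B
    (f (q (u) (u)) (q (u) (u)) (p (t))) : A
        (t) : B
        (u) : A
      (g (t) (u)) : B
    (p (g (t) (u))) : B
  (f (q (s (u) (u)) (s (u) (u))) (f (q (u) (u)) (q (u) (u)) (p (t))) (p (g (t) (u)))) : A

ill-sorted at position [0, 1, 0, 1]: expected A, got B


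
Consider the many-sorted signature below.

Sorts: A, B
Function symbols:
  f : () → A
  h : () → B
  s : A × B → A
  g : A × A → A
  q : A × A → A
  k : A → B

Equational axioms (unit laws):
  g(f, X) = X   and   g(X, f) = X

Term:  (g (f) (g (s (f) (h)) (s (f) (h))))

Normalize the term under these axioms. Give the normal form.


normal form = (g (s (f) (h)) (s (f) (h)))

1. (g (f) (g (s (f) (h)) (s (f) (h))))  →  (g (s (f) (h)) (s (f) (h)))


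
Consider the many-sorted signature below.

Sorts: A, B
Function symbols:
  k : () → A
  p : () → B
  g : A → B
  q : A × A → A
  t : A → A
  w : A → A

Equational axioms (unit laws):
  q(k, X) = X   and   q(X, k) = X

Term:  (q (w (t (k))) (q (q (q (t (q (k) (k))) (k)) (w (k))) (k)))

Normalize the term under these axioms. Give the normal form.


1. (q (w (t (k))) (q (q (q (t (q (k) (k))) (k)) (w (k))) (k)))  →  (q (w (t (k))) (q (q (t (q (k) (k))) (k)) (w (k))))
2. (q (w (t (k))) (q (q (t (q (k) (k))) (k)) (w (k))))  →  (q (w (t (k))) (q (t (q (k) (k))) (w (k))))
3. (q (w (t (k))) (q (t (q (k) (k))) (w (k))))  →  (q (w (t (k))) (q (t (k)) (w (k))))

normal form = (q (w (t (k))) (q (t (k)) (w (k))))


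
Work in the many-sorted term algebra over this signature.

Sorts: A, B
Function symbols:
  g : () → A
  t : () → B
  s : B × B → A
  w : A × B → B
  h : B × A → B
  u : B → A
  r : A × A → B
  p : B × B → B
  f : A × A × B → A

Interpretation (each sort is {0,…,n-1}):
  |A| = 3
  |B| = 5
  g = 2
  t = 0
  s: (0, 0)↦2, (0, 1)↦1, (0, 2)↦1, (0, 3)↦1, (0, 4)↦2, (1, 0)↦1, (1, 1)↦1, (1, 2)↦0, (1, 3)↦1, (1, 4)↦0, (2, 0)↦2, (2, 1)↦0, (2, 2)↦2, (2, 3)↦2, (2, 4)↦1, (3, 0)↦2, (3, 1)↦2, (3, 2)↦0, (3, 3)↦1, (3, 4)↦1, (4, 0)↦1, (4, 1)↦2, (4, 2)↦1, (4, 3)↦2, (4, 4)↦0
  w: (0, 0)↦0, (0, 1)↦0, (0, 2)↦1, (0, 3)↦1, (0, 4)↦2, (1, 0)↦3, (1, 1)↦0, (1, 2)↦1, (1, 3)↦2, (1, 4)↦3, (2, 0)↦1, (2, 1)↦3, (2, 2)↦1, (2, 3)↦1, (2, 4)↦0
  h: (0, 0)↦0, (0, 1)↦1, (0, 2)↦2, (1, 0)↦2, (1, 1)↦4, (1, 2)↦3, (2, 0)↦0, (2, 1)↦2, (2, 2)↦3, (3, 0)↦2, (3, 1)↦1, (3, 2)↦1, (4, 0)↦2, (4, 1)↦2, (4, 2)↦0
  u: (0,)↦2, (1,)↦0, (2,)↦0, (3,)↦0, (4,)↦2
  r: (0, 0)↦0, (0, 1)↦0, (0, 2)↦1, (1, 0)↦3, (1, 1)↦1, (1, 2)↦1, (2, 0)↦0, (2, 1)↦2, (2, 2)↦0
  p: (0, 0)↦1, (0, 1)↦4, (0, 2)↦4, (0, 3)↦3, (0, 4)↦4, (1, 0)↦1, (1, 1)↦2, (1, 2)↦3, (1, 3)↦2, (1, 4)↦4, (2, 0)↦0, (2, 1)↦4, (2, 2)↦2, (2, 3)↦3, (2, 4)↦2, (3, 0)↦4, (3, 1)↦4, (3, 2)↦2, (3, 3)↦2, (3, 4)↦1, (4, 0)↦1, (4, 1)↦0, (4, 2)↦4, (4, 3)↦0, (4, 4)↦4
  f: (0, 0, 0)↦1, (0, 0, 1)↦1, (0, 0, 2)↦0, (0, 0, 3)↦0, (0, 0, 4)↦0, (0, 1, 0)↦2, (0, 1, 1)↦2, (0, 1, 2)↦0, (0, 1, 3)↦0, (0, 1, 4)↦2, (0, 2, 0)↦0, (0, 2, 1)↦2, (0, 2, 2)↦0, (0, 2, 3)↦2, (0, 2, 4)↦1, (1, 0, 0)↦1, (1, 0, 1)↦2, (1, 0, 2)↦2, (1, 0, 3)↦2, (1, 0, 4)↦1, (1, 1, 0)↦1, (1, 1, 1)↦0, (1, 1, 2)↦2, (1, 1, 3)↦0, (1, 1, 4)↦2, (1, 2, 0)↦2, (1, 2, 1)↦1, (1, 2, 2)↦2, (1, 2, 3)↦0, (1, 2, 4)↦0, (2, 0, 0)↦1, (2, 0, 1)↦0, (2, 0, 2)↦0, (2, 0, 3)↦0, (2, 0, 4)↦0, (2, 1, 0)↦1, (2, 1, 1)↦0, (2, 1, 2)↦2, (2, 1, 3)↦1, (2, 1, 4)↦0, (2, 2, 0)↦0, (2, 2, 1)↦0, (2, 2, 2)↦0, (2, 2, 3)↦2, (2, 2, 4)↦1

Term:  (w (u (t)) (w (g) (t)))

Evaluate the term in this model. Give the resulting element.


value = 3

  t = 0
  (u (t)) = u(0,) = 2
  g = 2
  t = 0
  (w (g) (t)) = w(2, 0) = 1
  (w (u (t)) (w (g) (t))) = w(2, 1) = 3


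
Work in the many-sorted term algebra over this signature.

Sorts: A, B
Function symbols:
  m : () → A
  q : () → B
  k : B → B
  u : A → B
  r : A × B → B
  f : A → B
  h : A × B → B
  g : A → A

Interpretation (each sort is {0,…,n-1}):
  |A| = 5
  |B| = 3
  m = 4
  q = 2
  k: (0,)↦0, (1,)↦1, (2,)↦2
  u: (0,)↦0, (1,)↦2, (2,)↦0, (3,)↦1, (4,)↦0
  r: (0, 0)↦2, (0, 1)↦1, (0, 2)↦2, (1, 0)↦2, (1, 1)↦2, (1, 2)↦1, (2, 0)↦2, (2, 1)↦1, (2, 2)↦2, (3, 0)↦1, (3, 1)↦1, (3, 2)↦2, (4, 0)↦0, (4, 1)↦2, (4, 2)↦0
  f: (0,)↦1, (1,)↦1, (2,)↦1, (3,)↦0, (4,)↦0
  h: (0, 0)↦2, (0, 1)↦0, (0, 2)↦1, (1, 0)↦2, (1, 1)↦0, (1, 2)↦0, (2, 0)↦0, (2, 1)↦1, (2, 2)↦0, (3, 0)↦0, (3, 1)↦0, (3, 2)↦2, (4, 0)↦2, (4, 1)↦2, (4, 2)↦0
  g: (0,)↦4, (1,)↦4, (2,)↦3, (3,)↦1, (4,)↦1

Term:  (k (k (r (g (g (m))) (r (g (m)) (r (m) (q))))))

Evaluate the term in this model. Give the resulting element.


  m = 4
  (g (m)) = g(4,) = 1
  (g (g (m))) = g(1,) = 4
  m = 4
  (g (m)) = g(4,) = 1
  m = 4
  q = 2
  (r (m) (q)) = r(4, 2) = 0
  (r (g (m)) (r (m) (q))) = r(1, 0) = 2
  (r (g (g (m))) (r (g (m)) (r (m) (q)))) = r(4, 2) = 0
  (k (r (g (g (m))) (r (g (m)) (r (m) (q))))) = k(0,) = 0
  (k (k (r (g (g (m))) (r (g (m)) (r (m) (q)))))) = k(0,) = 0

value = 0


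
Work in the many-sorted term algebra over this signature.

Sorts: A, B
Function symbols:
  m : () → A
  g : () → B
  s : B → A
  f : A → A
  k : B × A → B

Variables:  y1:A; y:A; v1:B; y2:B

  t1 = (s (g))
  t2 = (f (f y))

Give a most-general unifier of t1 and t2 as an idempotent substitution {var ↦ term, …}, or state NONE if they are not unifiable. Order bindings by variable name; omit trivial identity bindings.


head clash or occurs-check failure — not unifiable

NONE (not unifiable)


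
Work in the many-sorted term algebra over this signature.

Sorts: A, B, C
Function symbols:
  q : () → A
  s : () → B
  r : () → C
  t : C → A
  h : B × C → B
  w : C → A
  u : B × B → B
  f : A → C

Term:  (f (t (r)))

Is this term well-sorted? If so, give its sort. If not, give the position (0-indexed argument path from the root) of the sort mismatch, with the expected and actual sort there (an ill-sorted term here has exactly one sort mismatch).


well-sorted; sort = C

    (r) : C
  (t (r)) : A
(f (t (r))) : C


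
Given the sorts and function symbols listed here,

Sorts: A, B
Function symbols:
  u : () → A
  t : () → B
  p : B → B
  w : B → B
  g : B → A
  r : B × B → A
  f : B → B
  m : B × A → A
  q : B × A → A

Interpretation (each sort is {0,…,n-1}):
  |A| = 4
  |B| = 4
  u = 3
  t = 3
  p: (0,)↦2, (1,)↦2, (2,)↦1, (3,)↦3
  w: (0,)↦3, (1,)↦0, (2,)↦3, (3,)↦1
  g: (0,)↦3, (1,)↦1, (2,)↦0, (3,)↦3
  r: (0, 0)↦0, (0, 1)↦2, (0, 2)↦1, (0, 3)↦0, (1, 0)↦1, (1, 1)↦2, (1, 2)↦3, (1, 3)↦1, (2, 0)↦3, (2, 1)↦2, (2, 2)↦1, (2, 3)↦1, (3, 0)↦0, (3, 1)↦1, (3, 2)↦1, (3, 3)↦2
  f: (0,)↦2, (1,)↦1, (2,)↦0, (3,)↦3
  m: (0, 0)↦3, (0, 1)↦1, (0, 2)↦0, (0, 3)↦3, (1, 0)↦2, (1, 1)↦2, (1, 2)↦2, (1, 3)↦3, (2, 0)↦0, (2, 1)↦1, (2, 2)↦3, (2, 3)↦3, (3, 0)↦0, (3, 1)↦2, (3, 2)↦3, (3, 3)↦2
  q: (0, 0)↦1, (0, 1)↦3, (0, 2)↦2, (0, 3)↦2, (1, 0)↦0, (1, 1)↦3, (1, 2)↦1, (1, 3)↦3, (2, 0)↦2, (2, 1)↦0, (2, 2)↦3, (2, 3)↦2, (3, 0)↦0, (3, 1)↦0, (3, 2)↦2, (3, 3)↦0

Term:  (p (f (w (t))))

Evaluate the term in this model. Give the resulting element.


  t = 3
  (w (t)) = w(3,) = 1
  (f (w (t))) = f(1,) = 1
  (p (f (w (t)))) = p(1,) = 2

value = 2
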